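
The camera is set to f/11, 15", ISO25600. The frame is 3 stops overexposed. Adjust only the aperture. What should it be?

f/32

Overexposed by 3 stops → need 3 stops darker.
Aperture: f/11 → f/16 → f/22 → f/32.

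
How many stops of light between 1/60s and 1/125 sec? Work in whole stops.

1 stop

1/60 → 1/125 — count the steps: 1 stop.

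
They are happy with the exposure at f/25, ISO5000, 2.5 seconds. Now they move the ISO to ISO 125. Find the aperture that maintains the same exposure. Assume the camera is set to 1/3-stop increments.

ISO: 5000 → 4000 → 3200 → 2500 → 2000 → 1600 → 1250 → 1000 → 800 → 640 → 500 → 400 → 320 → 250 → 200 → 160 → 125 — 5 1/3 stops lower (darker).
Need 5 1/3 stops brighter from the aperture: f/25 → f/22 → f/20 → f/18 → f/16 → f/14 → f/13 → f/11 → f/10 → f/9 → f/8 → f/7.1 → f/6.3 → f/5.6 → f/5 → f/4.5 → f/4.

f/4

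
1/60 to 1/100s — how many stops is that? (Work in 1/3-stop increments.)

1/60 → 1/80 → 1/100 — count the steps: 2 third-stops = 2/3 stop.

2/3 stop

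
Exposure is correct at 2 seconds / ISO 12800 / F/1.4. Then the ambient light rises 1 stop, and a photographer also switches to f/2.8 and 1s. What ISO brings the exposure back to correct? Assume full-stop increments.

Scene light: 1 stop brighter.
Aperture: f/1.4 → f/2 → f/2.8 — 2 stops narrower (darker).
Shutter speed: 2 → 1 — 1 stop shorter (darker).
Net so far: 2 stops darker. ISO: 12800 → 25600 → 51200.

ISO 51200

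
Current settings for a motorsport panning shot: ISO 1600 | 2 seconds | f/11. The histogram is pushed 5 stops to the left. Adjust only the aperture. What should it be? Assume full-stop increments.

Underexposed by 5 stops → need 5 stops brighter.
Aperture: f/11 → f/8 → f/5.6 → f/4 → f/2.8 → f/2.

f/2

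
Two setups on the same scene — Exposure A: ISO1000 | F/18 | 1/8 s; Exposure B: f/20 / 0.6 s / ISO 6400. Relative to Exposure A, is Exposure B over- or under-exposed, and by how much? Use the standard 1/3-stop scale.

4 2/3 stops brighter

Aperture: f/18 → f/20 — 1/3 stop stopped down (darker).
Shutter speed: 1/8 → 1/6 → 1/5 → 1/4 → 0.3 → 0.4 → 0.5 → 0.6 — 2 1/3 stops slower (brighter).
ISO: 1000 → 1250 → 1600 → 2000 → 2500 → 3200 → 4000 → 5000 → 6400 — 2 2/3 stops raised (brighter).
Net: −1/3 +2 1/3 +2 2/3 = +4 2/3 stops.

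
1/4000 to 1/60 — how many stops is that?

1/4000 → 1/2000 → 1/1000 → 1/500 → 1/250 → 1/125 → 1/60 — count the steps: 6 stops.

6 stops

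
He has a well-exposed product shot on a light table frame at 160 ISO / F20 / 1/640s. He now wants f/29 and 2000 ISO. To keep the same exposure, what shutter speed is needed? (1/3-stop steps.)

Aperture: f/20 → f/22 → f/25 → f/29 — 1 stop narrower (darker).
ISO: 160 → 200 → 250 → 320 → 400 → 500 → 640 → 800 → 1000 → 1250 → 1600 → 2000 — 3 2/3 stops higher (brighter).
Net change so far: 2 2/3 stops brighter. Offset with the shutter speed: 1/640 → 1/800 → 1/1000 → 1/1250 → 1/1600 → 1/2000 → 1/2500 → 1/3200 → 1/4000.

1/4000s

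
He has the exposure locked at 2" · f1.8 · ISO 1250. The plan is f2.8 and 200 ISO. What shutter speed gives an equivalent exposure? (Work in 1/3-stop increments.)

Aperture: f/1.8 → f/2 → f/2.2 → f/2.5 → f/2.8 — 1 1/3 stops narrower (darker).
ISO: 1250 → 1000 → 800 → 640 → 500 → 400 → 320 → 250 → 200 — 2 2/3 stops dropped (darker).
Net change so far: 4 stops darker. Offset with the shutter speed: 2 → 2.5 → 3.2 → 4 → 5 → 6 → 8 → 10 → 13 → 15 → 20 → 25 → 30.

30 s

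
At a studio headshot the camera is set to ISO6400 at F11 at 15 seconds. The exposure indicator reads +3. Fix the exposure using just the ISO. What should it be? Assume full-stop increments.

Overexposed by 3 stops → need 3 stops darker.
ISO: 6400 → 3200 → 1600 → 800.

ISO 800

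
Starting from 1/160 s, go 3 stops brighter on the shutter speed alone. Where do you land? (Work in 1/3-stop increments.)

1/20s

Shutter speed: 1/160 → 1/125 → 1/100 → 1/80 → 1/60 → 1/50 → 1/40 → 1/30 → 1/25 → 1/20 — 3 stops longer (brighter).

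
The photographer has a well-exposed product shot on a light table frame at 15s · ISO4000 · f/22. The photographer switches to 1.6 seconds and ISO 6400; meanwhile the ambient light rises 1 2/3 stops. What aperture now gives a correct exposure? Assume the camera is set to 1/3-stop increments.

Scene light: 1 2/3 stops brighter.
Shutter speed: 15 → 13 → 10 → 8 → 6 → 5 → 4 → 3.2 → 2.5 → 2 → 1.6 — 3 1/3 stops faster (darker).
ISO: 4000 → 5000 → 6400 — 2/3 stop higher (brighter).
Net so far: 1 stop darker. Aperture: f/22 → f/20 → f/18 → f/16.

f/16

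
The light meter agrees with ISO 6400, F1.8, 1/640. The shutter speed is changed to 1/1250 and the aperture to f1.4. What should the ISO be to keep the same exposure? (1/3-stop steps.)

ISO 8000

Shutter speed: 1/640 → 1/800 → 1/1000 → 1/1250 — 1 stop shorter (darker).
Aperture: f/1.8 → f/1.6 → f/1.4 — 2/3 stop wider (brighter).
Net change so far: 1/3 stop darker. Offset with the ISO: 6400 → 8000.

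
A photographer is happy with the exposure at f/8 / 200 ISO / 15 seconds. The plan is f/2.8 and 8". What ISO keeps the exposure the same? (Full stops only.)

ISO 50

Aperture: f/8 → f/5.6 → f/4 → f/2.8 — 3 stops wider (brighter).
Shutter speed: 15 → 8 — 1 stop faster (darker).
Net change so far: 2 stops brighter. Offset with the ISO: 200 → 100 → 50.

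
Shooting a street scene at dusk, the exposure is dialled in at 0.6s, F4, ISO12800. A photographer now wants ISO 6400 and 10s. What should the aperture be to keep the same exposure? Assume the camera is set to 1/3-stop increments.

ISO: 12800 → 10000 → 8000 → 6400 — 1 stop lower (darker).
Shutter speed: 0.6 → 0.8 → 1 → 1.3 → 1.6 → 2 → 2.5 → 3.2 → 4 → 5 → 6 → 8 → 10 — 4 stops longer (brighter).
Net change so far: 3 stops brighter. Offset with the aperture: f/4 → f/4.5 → f/5 → f/5.6 → f/6.3 → f/7.1 → f/8 → f/9 → f/10 → f/11.

f/11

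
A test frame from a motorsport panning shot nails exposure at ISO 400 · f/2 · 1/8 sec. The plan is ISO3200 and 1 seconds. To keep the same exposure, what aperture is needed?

f/16

ISO: 400 → 800 → 1600 → 3200 — 3 stops higher (brighter).
Shutter speed: 1/8 → 1/4 → 1/2 → 1 — 3 stops slower (brighter).
Net change so far: 6 stops brighter. Offset with the aperture: f/2 → f/2.8 → f/4 → f/5.6 → f/8 → f/11 → f/16.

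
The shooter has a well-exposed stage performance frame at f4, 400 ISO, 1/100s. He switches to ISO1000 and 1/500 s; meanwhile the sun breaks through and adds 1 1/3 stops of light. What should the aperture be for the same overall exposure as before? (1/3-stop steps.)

Scene light: 1 1/3 stops brighter.
ISO: 400 → 500 → 640 → 800 → 1000 — 1 1/3 stops higher (brighter).
Shutter speed: 1/100 → 1/125 → 1/160 → 1/200 → 1/250 → 1/320 → 1/400 → 1/500 — 2 1/3 stops shorter (darker).
Net so far: 1/3 stop brighter. Aperture: f/4 → f/4.5.

f/4.5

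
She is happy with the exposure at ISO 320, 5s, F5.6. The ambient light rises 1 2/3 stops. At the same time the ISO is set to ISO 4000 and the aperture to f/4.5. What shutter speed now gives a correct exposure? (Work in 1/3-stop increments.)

1/13s

Scene light: 1 2/3 stops brighter.
ISO: 320 → 400 → 500 → 640 → 800 → 1000 → 1250 → 1600 → 2000 → 2500 → 3200 → 4000 — 3 2/3 stops higher (brighter).
Aperture: f/5.6 → f/5 → f/4.5 — 2/3 stop larger aperture (brighter).
Net so far: 6 stops brighter. Shutter speed: 5 → 4 → 3.2 → 2.5 → 2 → 1.6 → 1.3 → 1 → 0.8 → 0.6 → 0.5 → 0.4 → 0.3 → 1/4 → 1/5 → 1/6 → 1/8 → 1/10 → 1/13.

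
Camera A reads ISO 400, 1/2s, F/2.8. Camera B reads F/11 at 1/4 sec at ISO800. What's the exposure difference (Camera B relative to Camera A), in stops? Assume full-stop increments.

4 stops darker

Aperture: f/2.8 → f/4 → f/5.6 → f/8 → f/11 — 4 stops stopped down (darker).
Shutter speed: 1/2 → 1/4 — 1 stop shorter (darker).
ISO: 400 → 800 — 1 stop raised (brighter).
Net: −4 −1 +1 = −4 stops.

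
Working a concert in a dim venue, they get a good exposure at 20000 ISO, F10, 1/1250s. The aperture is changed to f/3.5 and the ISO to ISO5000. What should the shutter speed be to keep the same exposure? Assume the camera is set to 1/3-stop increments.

1/2500s

Aperture: f/10 → f/9 → f/8 → f/7.1 → f/6.3 → f/5.6 → f/5 → f/4.5 → f/4 → f/3.5 — 3 stops opened up (brighter).
ISO: 20000 → 16000 → 12800 → 10000 → 8000 → 6400 → 5000 — 2 stops dropped (darker).
Net change so far: 1 stop brighter. Offset with the shutter speed: 1/1250 → 1/1600 → 1/2000 → 1/2500.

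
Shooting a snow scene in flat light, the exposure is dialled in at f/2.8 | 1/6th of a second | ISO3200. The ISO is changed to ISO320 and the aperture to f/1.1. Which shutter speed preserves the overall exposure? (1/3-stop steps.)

1/4s

ISO: 3200 → 2500 → 2000 → 1600 → 1250 → 1000 → 800 → 640 → 500 → 400 → 320 — 3 1/3 stops dropped (darker).
Aperture: f/2.8 → f/2.5 → f/2.2 → f/2 → f/1.8 → f/1.6 → f/1.4 → f/1.2 → f/1.1 — 2 2/3 stops larger aperture (brighter).
Net change so far: 2/3 stop darker. Offset with the shutter speed: 1/6 → 1/5 → 1/4.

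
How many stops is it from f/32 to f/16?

f/32 → f/22 → f/16 — count the steps: 2 stops.

2 stops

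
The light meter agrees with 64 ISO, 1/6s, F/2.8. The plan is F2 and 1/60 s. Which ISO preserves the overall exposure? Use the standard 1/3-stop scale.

ISO 320

Aperture: f/2.8 → f/2.5 → f/2.2 → f/2 — 1 stop wider (brighter).
Shutter speed: 1/6 → 1/8 → 1/10 → 1/13 → 1/15 → 1/20 → 1/25 → 1/30 → 1/40 → 1/50 → 1/60 — 3 1/3 stops faster (darker).
Net change so far: 2 1/3 stops darker. Offset with the ISO: 64 → 80 → 100 → 125 → 160 → 200 → 250 → 320.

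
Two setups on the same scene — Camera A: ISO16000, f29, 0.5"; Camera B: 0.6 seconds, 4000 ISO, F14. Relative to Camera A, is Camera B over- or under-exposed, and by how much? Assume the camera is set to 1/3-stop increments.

Aperture: f/29 → f/25 → f/22 → f/20 → f/18 → f/16 → f/14 — 2 stops opened up (brighter).
Shutter speed: 0.5 → 0.6 — 1/3 stop longer (brighter).
ISO: 16000 → 12800 → 10000 → 8000 → 6400 → 5000 → 4000 — 2 stops lower (darker).
Net: +2 +1/3 −2 = +1/3 stops.

1/3 stop brighter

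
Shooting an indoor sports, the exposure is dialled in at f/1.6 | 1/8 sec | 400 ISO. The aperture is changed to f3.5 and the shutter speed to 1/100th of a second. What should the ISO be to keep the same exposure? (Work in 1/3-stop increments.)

Aperture: f/1.6 → f/1.8 → f/2 → f/2.2 → f/2.5 → f/2.8 → f/3.2 → f/3.5 — 2 1/3 stops smaller aperture (darker).
Shutter speed: 1/8 → 1/10 → 1/13 → 1/15 → 1/20 → 1/25 → 1/30 → 1/40 → 1/50 → 1/60 → 1/80 → 1/100 — 3 2/3 stops faster (darker).
Net change so far: 6 stops darker. Offset with the ISO: 400 → 500 → 640 → 800 → 1000 → 1250 → 1600 → 2000 → 2500 → 3200 → 4000 → 5000 → 6400 → 8000 → 10000 → 12800 → 16000 → 20000 → 25600.

ISO 25600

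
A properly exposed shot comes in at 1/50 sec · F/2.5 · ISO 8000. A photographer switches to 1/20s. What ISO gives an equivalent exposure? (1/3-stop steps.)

Shutter speed: 1/50 → 1/40 → 1/30 → 1/25 → 1/20 — 1 1/3 stops slower (brighter).
Need 1 1/3 stops darker from the ISO: 8000 → 6400 → 5000 → 4000 → 3200.

ISO 3200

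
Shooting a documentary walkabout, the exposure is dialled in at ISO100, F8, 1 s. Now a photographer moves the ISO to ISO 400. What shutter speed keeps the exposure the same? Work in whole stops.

1/4s

ISO: 100 → 200 → 400 — 2 stops raised (brighter).
Need 2 stops darker from the shutter speed: 1 → 1/2 → 1/4.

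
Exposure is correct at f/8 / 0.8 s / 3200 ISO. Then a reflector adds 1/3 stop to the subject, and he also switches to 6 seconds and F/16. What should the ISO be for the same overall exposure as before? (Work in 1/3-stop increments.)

ISO 1250

Scene light: 1/3 stop brighter.
Shutter speed: 0.8 → 1 → 1.3 → 1.6 → 2 → 2.5 → 3.2 → 4 → 5 → 6 — 3 stops slower (brighter).
Aperture: f/8 → f/9 → f/10 → f/11 → f/13 → f/14 → f/16 — 2 stops narrower (darker).
Net so far: 1 1/3 stops brighter. ISO: 3200 → 2500 → 2000 → 1600 → 1250.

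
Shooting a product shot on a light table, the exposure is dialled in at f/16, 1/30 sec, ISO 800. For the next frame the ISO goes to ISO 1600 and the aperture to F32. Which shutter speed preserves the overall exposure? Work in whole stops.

1/15s

ISO: 800 → 1600 — 1 stop raised (brighter).
Aperture: f/16 → f/22 → f/32 — 2 stops stopped down (darker).
Net change so far: 1 stop darker. Offset with the shutter speed: 1/30 → 1/15.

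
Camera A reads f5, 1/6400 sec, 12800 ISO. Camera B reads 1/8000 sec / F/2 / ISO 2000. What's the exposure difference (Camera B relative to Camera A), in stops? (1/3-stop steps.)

Aperture: f/5 → f/4.5 → f/4 → f/3.5 → f/3.2 → f/2.8 → f/2.5 → f/2.2 → f/2 — 2 2/3 stops opened up (brighter).
Shutter speed: 1/6400 → 1/8000 — 1/3 stop faster (darker).
ISO: 12800 → 10000 → 8000 → 6400 → 5000 → 4000 → 3200 → 2500 → 2000 — 2 2/3 stops lower (darker).
Net: +2 2/3 −1/3 −2 2/3 = −1/3 stops.

1/3 stop darker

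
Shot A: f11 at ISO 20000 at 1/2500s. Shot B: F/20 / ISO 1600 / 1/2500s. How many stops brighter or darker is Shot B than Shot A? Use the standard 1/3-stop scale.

5 1/3 stops darker

Aperture: f/11 → f/13 → f/14 → f/16 → f/18 → f/20 — 1 2/3 stops stopped down (darker).
Shutter speed: unchanged.
ISO: 20000 → 16000 → 12800 → 10000 → 8000 → 6400 → 5000 → 4000 → 3200 → 2500 → 2000 → 1600 — 3 2/3 stops dropped (darker).
Net: −1 2/3 −3 2/3 = −5 1/3 stops.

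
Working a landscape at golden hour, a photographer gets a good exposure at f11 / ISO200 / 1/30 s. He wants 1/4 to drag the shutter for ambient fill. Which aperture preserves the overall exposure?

f/32

Shutter speed: 1/30 → 1/15 → 1/8 → 1/4 — 3 stops longer (brighter).
Need 3 stops darker from the aperture: f/11 → f/16 → f/22 → f/32.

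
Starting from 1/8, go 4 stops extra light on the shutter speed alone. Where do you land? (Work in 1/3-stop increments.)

2 s

Shutter speed: 1/8 → 1/6 → 1/5 → 1/4 → 0.3 → 0.4 → 0.5 → 0.6 → 0.8 → 1 → 1.3 → 1.6 → 2 — 4 stops longer (brighter).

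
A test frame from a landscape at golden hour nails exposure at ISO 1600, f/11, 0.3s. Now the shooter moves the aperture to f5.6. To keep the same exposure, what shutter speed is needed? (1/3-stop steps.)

1/13s

Aperture: f/11 → f/10 → f/9 → f/8 → f/7.1 → f/6.3 → f/5.6 — 2 stops wider (brighter).
Need 2 stops darker from the shutter speed: 0.3 → 1/4 → 1/5 → 1/6 → 1/8 → 1/10 → 1/13.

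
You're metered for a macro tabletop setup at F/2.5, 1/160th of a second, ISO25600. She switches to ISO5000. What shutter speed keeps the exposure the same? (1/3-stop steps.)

ISO: 25600 → 20000 → 16000 → 12800 → 10000 → 8000 → 6400 → 5000 — 2 1/3 stops lower (darker).
Need 2 1/3 stops brighter from the shutter speed: 1/160 → 1/125 → 1/100 → 1/80 → 1/60 → 1/50 → 1/40 → 1/30.

1/30s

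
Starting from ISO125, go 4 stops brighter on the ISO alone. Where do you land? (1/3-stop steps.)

ISO: 125 → 160 → 200 → 250 → 320 → 400 → 500 → 640 → 800 → 1000 → 1250 → 1600 → 2000 — 4 stops higher (brighter).

ISO 2000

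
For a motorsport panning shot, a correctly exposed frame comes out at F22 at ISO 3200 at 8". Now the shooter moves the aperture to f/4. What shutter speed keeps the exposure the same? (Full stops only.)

1/4s

Aperture: f/22 → f/16 → f/11 → f/8 → f/5.6 → f/4 — 5 stops larger aperture (brighter).
Need 5 stops darker from the shutter speed: 8 → 4 → 2 → 1 → 1/2 → 1/4.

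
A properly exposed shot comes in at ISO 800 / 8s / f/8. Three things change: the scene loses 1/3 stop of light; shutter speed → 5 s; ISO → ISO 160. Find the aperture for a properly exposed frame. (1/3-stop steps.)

f/2.5

Scene light: 1/3 stop darker.
Shutter speed: 8 → 6 → 5 — 2/3 stop shorter (darker).
ISO: 800 → 640 → 500 → 400 → 320 → 250 → 200 → 160 — 2 1/3 stops lower (darker).
Net so far: 3 1/3 stops darker. Aperture: f/8 → f/7.1 → f/6.3 → f/5.6 → f/5 → f/4.5 → f/4 → f/3.5 → f/3.2 → f/2.8 → f/2.5.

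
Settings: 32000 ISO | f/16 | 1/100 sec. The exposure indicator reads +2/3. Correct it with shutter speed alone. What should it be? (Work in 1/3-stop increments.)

Overexposed by 2/3 stop → need 2/3 stop darker.
Shutter speed: 1/100 → 1/125 → 1/160.

1/160s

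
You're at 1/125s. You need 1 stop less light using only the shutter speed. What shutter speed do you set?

Shutter speed: 1/125 → 1/250 — 1 stop faster (darker).

1/250s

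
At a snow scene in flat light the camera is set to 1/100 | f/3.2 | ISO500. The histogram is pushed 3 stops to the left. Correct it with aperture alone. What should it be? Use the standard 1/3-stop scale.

Underexposed by 3 stops → need 3 stops brighter.
Aperture: f/3.2 → f/2.8 → f/2.5 → f/2.2 → f/2 → f/1.8 → f/1.6 → f/1.4 → f/1.2 → f/1.1.

f/1.1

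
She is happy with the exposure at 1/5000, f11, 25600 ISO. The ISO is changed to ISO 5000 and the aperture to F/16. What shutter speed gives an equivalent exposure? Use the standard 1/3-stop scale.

1/500s

ISO: 25600 → 20000 → 16000 → 12800 → 10000 → 8000 → 6400 → 5000 — 2 1/3 stops lower (darker).
Aperture: f/11 → f/13 → f/14 → f/16 — 1 stop stopped down (darker).
Net change so far: 3 1/3 stops darker. Offset with the shutter speed: 1/5000 → 1/4000 → 1/3200 → 1/2500 → 1/2000 → 1/1600 → 1/1250 → 1/1000 → 1/800 → 1/640 → 1/500.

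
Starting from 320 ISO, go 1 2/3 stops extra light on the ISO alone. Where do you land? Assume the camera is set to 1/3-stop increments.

ISO: 320 → 400 → 500 → 640 → 800 → 1000 — 1 2/3 stops higher (brighter).

ISO 1000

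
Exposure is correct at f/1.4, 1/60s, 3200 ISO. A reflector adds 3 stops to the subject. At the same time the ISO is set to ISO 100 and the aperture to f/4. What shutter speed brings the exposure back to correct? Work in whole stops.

Scene light: 3 stops brighter.
ISO: 3200 → 1600 → 800 → 400 → 200 → 100 — 5 stops lower (darker).
Aperture: f/1.4 → f/2 → f/2.8 → f/4 — 3 stops smaller aperture (darker).
Net so far: 5 stops darker. Shutter speed: 1/60 → 1/30 → 1/15 → 1/8 → 1/4 → 1/2.

1/2s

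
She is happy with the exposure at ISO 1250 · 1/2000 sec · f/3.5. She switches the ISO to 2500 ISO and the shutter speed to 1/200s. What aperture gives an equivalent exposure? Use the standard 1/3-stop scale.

f/16

ISO: 1250 → 1600 → 2000 → 2500 — 1 stop higher (brighter).
Shutter speed: 1/2000 → 1/1600 → 1/1250 → 1/1000 → 1/800 → 1/640 → 1/500 → 1/400 → 1/320 → 1/250 → 1/200 — 3 1/3 stops slower (brighter).
Net change so far: 4 1/3 stops brighter. Offset with the aperture: f/3.5 → f/4 → f/4.5 → f/5 → f/5.6 → f/6.3 → f/7.1 → f/8 → f/9 → f/10 → f/11 → f/13 → f/14 → f/16.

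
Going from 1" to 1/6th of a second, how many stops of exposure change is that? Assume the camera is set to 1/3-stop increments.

1 → 0.8 → 0.6 → 0.5 → 0.4 → 0.3 → 1/4 → 1/5 → 1/6 — count the steps: 8 third-stops = 2 2/3 stops.

2 2/3 stops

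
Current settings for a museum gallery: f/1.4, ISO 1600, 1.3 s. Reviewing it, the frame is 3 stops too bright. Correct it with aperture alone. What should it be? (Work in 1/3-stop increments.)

Overexposed by 3 stops → need 3 stops darker.
Aperture: f/1.4 → f/1.6 → f/1.8 → f/2 → f/2.2 → f/2.5 → f/2.8 → f/3.2 → f/3.5 → f/4.

f/4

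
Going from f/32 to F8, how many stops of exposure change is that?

4 stops

f/32 → f/22 → f/16 → f/11 → f/8 — count the steps: 4 stops.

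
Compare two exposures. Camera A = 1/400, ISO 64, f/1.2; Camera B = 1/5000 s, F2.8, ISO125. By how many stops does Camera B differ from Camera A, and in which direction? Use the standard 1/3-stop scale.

Aperture: f/1.2 → f/1.4 → f/1.6 → f/1.8 → f/2 → f/2.2 → f/2.5 → f/2.8 — 2 1/3 stops stopped down (darker).
Shutter speed: 1/400 → 1/500 → 1/640 → 1/800 → 1/1000 → 1/1250 → 1/1600 → 1/2000 → 1/2500 → 1/3200 → 1/4000 → 1/5000 — 3 2/3 stops faster (darker).
ISO: 64 → 80 → 100 → 125 — 1 stop raised (brighter).
Net: −2 1/3 −3 2/3 +1 = −5 stops.

5 stops darker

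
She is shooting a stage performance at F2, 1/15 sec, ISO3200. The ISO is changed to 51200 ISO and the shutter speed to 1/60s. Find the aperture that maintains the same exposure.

f/4

ISO: 3200 → 6400 → 12800 → 25600 → 51200 — 4 stops higher (brighter).
Shutter speed: 1/15 → 1/30 → 1/60 — 2 stops faster (darker).
Net change so far: 2 stops brighter. Offset with the aperture: f/2 → f/2.8 → f/4.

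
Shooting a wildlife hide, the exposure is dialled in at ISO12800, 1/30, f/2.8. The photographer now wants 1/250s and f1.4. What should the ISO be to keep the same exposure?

Shutter speed: 1/30 → 1/60 → 1/125 → 1/250 — 3 stops faster (darker).
Aperture: f/2.8 → f/2 → f/1.4 — 2 stops wider (brighter).
Net change so far: 1 stop darker. Offset with the ISO: 12800 → 25600.

ISO 25600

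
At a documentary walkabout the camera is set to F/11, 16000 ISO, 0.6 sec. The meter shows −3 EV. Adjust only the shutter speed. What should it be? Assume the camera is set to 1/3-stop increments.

5 s

Underexposed by 3 stops → need 3 stops brighter.
Shutter speed: 0.6 → 0.8 → 1 → 1.3 → 1.6 → 2 → 2.5 → 3.2 → 4 → 5.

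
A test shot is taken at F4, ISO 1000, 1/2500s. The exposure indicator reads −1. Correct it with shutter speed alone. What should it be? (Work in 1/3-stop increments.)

1/1250s

Underexposed by 1 stop → need 1 stop brighter.
Shutter speed: 1/2500 → 1/2000 → 1/1600 → 1/1250.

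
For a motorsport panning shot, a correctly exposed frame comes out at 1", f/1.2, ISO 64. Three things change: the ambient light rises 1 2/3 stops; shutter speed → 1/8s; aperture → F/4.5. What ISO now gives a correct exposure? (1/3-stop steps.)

Scene light: 1 2/3 stops brighter.
Shutter speed: 1 → 0.8 → 0.6 → 0.5 → 0.4 → 0.3 → 1/4 → 1/5 → 1/6 → 1/8 — 3 stops shorter (darker).
Aperture: f/1.2 → f/1.4 → f/1.6 → f/1.8 → f/2 → f/2.2 → f/2.5 → f/2.8 → f/3.2 → f/3.5 → f/4 → f/4.5 — 3 2/3 stops stopped down (darker).
Net so far: 5 stops darker. ISO: 64 → 80 → 100 → 125 → 160 → 200 → 250 → 320 → 400 → 500 → 640 → 800 → 1000 → 1250 → 1600 → 2000.

ISO 2000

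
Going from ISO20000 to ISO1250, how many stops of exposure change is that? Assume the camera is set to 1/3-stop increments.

4 stops

20000 → 16000 → 12800 → 10000 → 8000 → 6400 → 5000 → 4000 → 3200 → 2500 → 2000 → 1600 → 1250 — count the steps: 12 third-stops = 4 stops.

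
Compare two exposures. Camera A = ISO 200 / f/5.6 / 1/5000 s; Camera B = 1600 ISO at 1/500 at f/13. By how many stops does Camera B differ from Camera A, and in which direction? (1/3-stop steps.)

Aperture: f/5.6 → f/6.3 → f/7.1 → f/8 → f/9 → f/10 → f/11 → f/13 — 2 1/3 stops stopped down (darker).
Shutter speed: 1/5000 → 1/4000 → 1/3200 → 1/2500 → 1/2000 → 1/1600 → 1/1250 → 1/1000 → 1/800 → 1/640 → 1/500 — 3 1/3 stops slower (brighter).
ISO: 200 → 250 → 320 → 400 → 500 → 640 → 800 → 1000 → 1250 → 1600 — 3 stops higher (brighter).
Net: −2 1/3 +3 1/3 +3 = +4 stops.

4 stops brighter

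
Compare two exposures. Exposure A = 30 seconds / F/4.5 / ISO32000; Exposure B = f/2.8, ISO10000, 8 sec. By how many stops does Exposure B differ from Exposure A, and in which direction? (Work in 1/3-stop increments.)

Aperture: f/4.5 → f/4 → f/3.5 → f/3.2 → f/2.8 — 1 1/3 stops larger aperture (brighter).
Shutter speed: 30 → 25 → 20 → 15 → 13 → 10 → 8 — 2 stops faster (darker).
ISO: 32000 → 25600 → 20000 → 16000 → 12800 → 10000 — 1 2/3 stops lower (darker).
Net: +1 1/3 −2 −1 2/3 = −2 1/3 stops.

2 1/3 stops darker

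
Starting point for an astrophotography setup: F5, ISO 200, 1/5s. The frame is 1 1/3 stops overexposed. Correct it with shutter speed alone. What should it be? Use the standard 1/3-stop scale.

Overexposed by 1 1/3 stops → need 1 1/3 stops darker.
Shutter speed: 1/5 → 1/6 → 1/8 → 1/10 → 1/13.

1/13s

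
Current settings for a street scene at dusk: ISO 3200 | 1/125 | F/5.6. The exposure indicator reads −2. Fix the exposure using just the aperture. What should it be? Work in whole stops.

Underexposed by 2 stops → need 2 stops brighter.
Aperture: f/5.6 → f/4 → f/2.8.

f/2.8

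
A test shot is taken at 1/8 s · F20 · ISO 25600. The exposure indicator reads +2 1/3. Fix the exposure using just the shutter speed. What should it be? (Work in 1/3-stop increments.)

Overexposed by 2 1/3 stops → need 2 1/3 stops darker.
Shutter speed: 1/8 → 1/10 → 1/13 → 1/15 → 1/20 → 1/25 → 1/30 → 1/40.

1/40s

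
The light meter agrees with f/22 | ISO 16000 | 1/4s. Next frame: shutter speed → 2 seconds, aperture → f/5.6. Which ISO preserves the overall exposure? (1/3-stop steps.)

ISO 125

Shutter speed: 1/4 → 0.3 → 0.4 → 0.5 → 0.6 → 0.8 → 1 → 1.3 → 1.6 → 2 — 3 stops slower (brighter).
Aperture: f/22 → f/20 → f/18 → f/16 → f/14 → f/13 → f/11 → f/10 → f/9 → f/8 → f/7.1 → f/6.3 → f/5.6 — 4 stops wider (brighter).
Net change so far: 7 stops brighter. Offset with the ISO: 16000 → 12800 → 10000 → 8000 → 6400 → 5000 → 4000 → 3200 → 2500 → 2000 → 1600 → 1250 → 1000 → 800 → 640 → 500 → 400 → 320 → 250 → 200 → 160 → 125.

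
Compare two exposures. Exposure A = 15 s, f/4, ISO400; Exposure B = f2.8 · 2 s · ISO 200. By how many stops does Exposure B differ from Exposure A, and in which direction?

3 stops darker

Aperture: f/4 → f/2.8 — 1 stop wider (brighter).
Shutter speed: 15 → 8 → 4 → 2 — 3 stops shorter (darker).
ISO: 400 → 200 — 1 stop lower (darker).
Net: +1 −3 −1 = −3 stops.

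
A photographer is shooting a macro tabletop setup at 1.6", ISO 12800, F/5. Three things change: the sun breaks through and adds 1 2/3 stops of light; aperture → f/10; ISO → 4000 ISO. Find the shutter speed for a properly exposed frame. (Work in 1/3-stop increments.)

6 s

Scene light: 1 2/3 stops brighter.
Aperture: f/5 → f/5.6 → f/6.3 → f/7.1 → f/8 → f/9 → f/10 — 2 stops narrower (darker).
ISO: 12800 → 10000 → 8000 → 6400 → 5000 → 4000 — 1 2/3 stops dropped (darker).
Net so far: 2 stops darker. Shutter speed: 1.6 → 2 → 2.5 → 3.2 → 4 → 5 → 6.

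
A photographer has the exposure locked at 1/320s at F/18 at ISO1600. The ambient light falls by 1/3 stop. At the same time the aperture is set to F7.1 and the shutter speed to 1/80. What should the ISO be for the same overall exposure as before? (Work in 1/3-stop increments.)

ISO 80

Scene light: 1/3 stop darker.
Aperture: f/18 → f/16 → f/14 → f/13 → f/11 → f/10 → f/9 → f/8 → f/7.1 — 2 2/3 stops opened up (brighter).
Shutter speed: 1/320 → 1/250 → 1/200 → 1/160 → 1/125 → 1/100 → 1/80 — 2 stops slower (brighter).
Net so far: 4 1/3 stops brighter. ISO: 1600 → 1250 → 1000 → 800 → 640 → 500 → 400 → 320 → 250 → 200 → 160 → 125 → 100 → 80.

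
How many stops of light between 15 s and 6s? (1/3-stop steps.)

15 → 13 → 10 → 8 → 6 — count the steps: 4 third-stops = 1 1/3 stops.

1 1/3 stops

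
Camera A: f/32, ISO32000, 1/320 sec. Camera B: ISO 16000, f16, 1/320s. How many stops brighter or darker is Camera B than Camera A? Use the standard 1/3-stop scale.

Aperture: f/32 → f/29 → f/25 → f/22 → f/20 → f/18 → f/16 — 2 stops larger aperture (brighter).
Shutter speed: unchanged.
ISO: 32000 → 25600 → 20000 → 16000 — 1 stop lower (darker).
Net: +2 −1 = +1 stop.

1 stop brighter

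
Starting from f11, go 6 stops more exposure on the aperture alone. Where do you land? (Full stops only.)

Aperture: f/11 → f/8 → f/5.6 → f/4 → f/2.8 → f/2 → f/1.4 — 6 stops larger aperture (brighter).

f/1.4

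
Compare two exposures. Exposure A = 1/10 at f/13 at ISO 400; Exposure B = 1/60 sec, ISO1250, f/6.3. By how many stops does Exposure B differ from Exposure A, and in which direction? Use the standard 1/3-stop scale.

1 stop brighter

Aperture: f/13 → f/11 → f/10 → f/9 → f/8 → f/7.1 → f/6.3 — 2 stops wider (brighter).
Shutter speed: 1/10 → 1/13 → 1/15 → 1/20 → 1/25 → 1/30 → 1/40 → 1/50 → 1/60 — 2 2/3 stops faster (darker).
ISO: 400 → 500 → 640 → 800 → 1000 → 1250 — 1 2/3 stops raised (brighter).
Net: +2 −2 2/3 +1 2/3 = +1 stop.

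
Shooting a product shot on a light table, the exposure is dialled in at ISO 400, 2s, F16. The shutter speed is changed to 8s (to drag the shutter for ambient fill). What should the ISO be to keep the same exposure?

ISO 100

Shutter speed: 2 → 4 → 8 — 2 stops slower (brighter).
Need 2 stops darker from the ISO: 400 → 200 → 100.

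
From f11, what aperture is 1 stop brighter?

f/8

Aperture: f/11 → f/8 — 1 stop opened up (brighter).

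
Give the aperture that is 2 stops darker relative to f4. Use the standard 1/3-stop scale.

Aperture: f/4 → f/4.5 → f/5 → f/5.6 → f/6.3 → f/7.1 → f/8 — 2 stops stopped down (darker).

f/8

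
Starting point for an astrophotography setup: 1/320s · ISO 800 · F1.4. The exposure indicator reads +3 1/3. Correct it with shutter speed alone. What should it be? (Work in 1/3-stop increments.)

Overexposed by 3 1/3 stops → need 3 1/3 stops darker.
Shutter speed: 1/320 → 1/400 → 1/500 → 1/640 → 1/800 → 1/1000 → 1/1250 → 1/1600 → 1/2000 → 1/2500 → 1/3200.

1/3200s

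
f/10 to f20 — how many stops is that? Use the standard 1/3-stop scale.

f/10 → f/11 → f/13 → f/14 → f/16 → f/18 → f/20 — count the steps: 6 third-stops = 2 stops.

2 stops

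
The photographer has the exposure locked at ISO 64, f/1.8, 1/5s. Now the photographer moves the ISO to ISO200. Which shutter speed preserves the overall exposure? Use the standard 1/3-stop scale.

1/15s

ISO: 64 → 80 → 100 → 125 → 160 → 200 — 1 2/3 stops higher (brighter).
Need 1 2/3 stops darker from the shutter speed: 1/5 → 1/6 → 1/8 → 1/10 → 1/13 → 1/15.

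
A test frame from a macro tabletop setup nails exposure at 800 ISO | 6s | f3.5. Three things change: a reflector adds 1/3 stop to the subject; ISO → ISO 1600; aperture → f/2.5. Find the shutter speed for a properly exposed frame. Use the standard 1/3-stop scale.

1.3 s

Scene light: 1/3 stop brighter.
ISO: 800 → 1000 → 1250 → 1600 — 1 stop higher (brighter).
Aperture: f/3.5 → f/3.2 → f/2.8 → f/2.5 — 1 stop wider (brighter).
Net so far: 2 1/3 stops brighter. Shutter speed: 6 → 5 → 4 → 3.2 → 2.5 → 2 → 1.6 → 1.3.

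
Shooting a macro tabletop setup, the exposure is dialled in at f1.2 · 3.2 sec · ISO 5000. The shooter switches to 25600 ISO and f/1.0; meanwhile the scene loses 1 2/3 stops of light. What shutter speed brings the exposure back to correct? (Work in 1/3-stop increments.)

Scene light: 1 2/3 stops darker.
ISO: 5000 → 6400 → 8000 → 10000 → 12800 → 16000 → 20000 → 25600 — 2 1/3 stops raised (brighter).
Aperture: f/1.2 → f/1.1 → f/1.0 — 2/3 stop wider (brighter).
Net so far: 1 1/3 stops brighter. Shutter speed: 3.2 → 2.5 → 2 → 1.6 → 1.3.

1.3 s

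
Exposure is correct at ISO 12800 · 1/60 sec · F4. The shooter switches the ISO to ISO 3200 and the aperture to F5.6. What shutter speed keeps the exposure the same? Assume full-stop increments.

ISO: 12800 → 6400 → 3200 — 2 stops lower (darker).
Aperture: f/4 → f/5.6 — 1 stop smaller aperture (darker).
Net change so far: 3 stops darker. Offset with the shutter speed: 1/60 → 1/30 → 1/15 → 1/8.

1/8s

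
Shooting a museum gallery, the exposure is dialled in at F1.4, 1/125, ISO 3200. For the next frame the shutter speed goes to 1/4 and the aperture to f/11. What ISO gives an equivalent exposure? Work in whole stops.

Shutter speed: 1/125 → 1/60 → 1/30 → 1/15 → 1/8 → 1/4 — 5 stops longer (brighter).
Aperture: f/1.4 → f/2 → f/2.8 → f/4 → f/5.6 → f/8 → f/11 — 6 stops stopped down (darker).
Net change so far: 1 stop darker. Offset with the ISO: 3200 → 6400.

ISO 6400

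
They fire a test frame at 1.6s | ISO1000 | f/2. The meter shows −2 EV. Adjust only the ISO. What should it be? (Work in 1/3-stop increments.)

ISO 4000

Underexposed by 2 stops → need 2 stops brighter.
ISO: 1000 → 1250 → 1600 → 2000 → 2500 → 3200 → 4000.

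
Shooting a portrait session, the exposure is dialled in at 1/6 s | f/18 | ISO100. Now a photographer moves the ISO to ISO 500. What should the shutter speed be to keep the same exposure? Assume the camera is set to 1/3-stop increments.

1/30s

ISO: 100 → 125 → 160 → 200 → 250 → 320 → 400 → 500 — 2 1/3 stops raised (brighter).
Need 2 1/3 stops darker from the shutter speed: 1/6 → 1/8 → 1/10 → 1/13 → 1/15 → 1/20 → 1/25 → 1/30.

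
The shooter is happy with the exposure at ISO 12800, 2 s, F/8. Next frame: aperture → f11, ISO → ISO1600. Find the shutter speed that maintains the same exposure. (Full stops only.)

Aperture: f/8 → f/11 — 1 stop stopped down (darker).
ISO: 12800 → 6400 → 3200 → 1600 — 3 stops dropped (darker).
Net change so far: 4 stops darker. Offset with the shutter speed: 2 → 4 → 8 → 15 → 30.

30 s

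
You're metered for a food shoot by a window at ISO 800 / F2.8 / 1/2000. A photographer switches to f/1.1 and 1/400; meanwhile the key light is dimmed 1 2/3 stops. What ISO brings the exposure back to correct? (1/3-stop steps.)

Scene light: 1 2/3 stops darker.
Aperture: f/2.8 → f/2.5 → f/2.2 → f/2 → f/1.8 → f/1.6 → f/1.4 → f/1.2 → f/1.1 — 2 2/3 stops opened up (brighter).
Shutter speed: 1/2000 → 1/1600 → 1/1250 → 1/1000 → 1/800 → 1/640 → 1/500 → 1/400 — 2 1/3 stops slower (brighter).
Net so far: 3 1/3 stops brighter. ISO: 800 → 640 → 500 → 400 → 320 → 250 → 200 → 160 → 125 → 100 → 80.

ISO 80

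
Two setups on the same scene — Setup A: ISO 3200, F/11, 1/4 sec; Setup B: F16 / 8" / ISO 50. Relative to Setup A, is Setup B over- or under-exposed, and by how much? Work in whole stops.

2 stops darker

Aperture: f/11 → f/16 — 1 stop narrower (darker).
Shutter speed: 1/4 → 1/2 → 1 → 2 → 4 → 8 — 5 stops slower (brighter).
ISO: 3200 → 1600 → 800 → 400 → 200 → 100 → 50 — 6 stops dropped (darker).
Net: −1 +5 −6 = −2 stops.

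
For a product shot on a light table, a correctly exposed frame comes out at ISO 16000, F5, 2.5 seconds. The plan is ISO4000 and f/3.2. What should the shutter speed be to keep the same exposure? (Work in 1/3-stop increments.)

ISO: 16000 → 12800 → 10000 → 8000 → 6400 → 5000 → 4000 — 2 stops lower (darker).
Aperture: f/5 → f/4.5 → f/4 → f/3.5 → f/3.2 — 1 1/3 stops larger aperture (brighter).
Net change so far: 2/3 stop darker. Offset with the shutter speed: 2.5 → 3.2 → 4.

4 s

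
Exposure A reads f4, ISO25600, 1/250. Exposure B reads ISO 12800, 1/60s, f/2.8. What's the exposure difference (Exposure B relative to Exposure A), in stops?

Aperture: f/4 → f/2.8 — 1 stop opened up (brighter).
Shutter speed: 1/250 → 1/125 → 1/60 — 2 stops slower (brighter).
ISO: 25600 → 12800 — 1 stop dropped (darker).
Net: +1 +2 −1 = +2 stops.

2 stops brighter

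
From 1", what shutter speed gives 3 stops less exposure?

1/8s

Shutter speed: 1 → 1/2 → 1/4 → 1/8 — 3 stops faster (darker).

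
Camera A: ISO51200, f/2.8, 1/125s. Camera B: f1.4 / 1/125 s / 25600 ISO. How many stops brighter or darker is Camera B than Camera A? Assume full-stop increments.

1 stop brighter

Aperture: f/2.8 → f/2 → f/1.4 — 2 stops opened up (brighter).
Shutter speed: unchanged.
ISO: 51200 → 25600 — 1 stop dropped (darker).
Net: +2 −1 = +1 stop.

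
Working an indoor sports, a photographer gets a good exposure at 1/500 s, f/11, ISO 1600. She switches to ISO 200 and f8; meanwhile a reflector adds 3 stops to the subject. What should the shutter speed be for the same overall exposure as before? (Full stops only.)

Scene light: 3 stops brighter.
ISO: 1600 → 800 → 400 → 200 — 3 stops dropped (darker).
Aperture: f/11 → f/8 — 1 stop wider (brighter).
Net so far: 1 stop brighter. Shutter speed: 1/500 → 1/1000.

1/1000s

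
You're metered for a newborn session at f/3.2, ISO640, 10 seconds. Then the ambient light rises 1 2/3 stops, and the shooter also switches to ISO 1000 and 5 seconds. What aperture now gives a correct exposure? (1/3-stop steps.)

Scene light: 1 2/3 stops brighter.
ISO: 640 → 800 → 1000 — 2/3 stop higher (brighter).
Shutter speed: 10 → 8 → 6 → 5 — 1 stop shorter (darker).
Net so far: 1 1/3 stops brighter. Aperture: f/3.2 → f/3.5 → f/4 → f/4.5 → f/5.

f/5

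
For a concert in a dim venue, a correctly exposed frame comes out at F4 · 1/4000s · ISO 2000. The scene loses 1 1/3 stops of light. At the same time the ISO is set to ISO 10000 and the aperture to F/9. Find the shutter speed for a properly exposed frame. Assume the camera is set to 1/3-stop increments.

1/1600s

Scene light: 1 1/3 stops darker.
ISO: 2000 → 2500 → 3200 → 4000 → 5000 → 6400 → 8000 → 10000 — 2 1/3 stops higher (brighter).
Aperture: f/4 → f/4.5 → f/5 → f/5.6 → f/6.3 → f/7.1 → f/8 → f/9 — 2 1/3 stops stopped down (darker).
Net so far: 1 1/3 stops darker. Shutter speed: 1/4000 → 1/3200 → 1/2500 → 1/2000 → 1/1600.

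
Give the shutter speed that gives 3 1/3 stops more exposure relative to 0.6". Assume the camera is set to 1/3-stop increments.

Shutter speed: 0.6 → 0.8 → 1 → 1.3 → 1.6 → 2 → 2.5 → 3.2 → 4 → 5 → 6 — 3 1/3 stops longer (brighter).

6 s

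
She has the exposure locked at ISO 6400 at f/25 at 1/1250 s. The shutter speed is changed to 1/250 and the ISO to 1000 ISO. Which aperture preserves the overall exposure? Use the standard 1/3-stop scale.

Shutter speed: 1/1250 → 1/1000 → 1/800 → 1/640 → 1/500 → 1/400 → 1/320 → 1/250 — 2 1/3 stops slower (brighter).
ISO: 6400 → 5000 → 4000 → 3200 → 2500 → 2000 → 1600 → 1250 → 1000 — 2 2/3 stops dropped (darker).
Net change so far: 1/3 stop darker. Offset with the aperture: f/25 → f/22.

f/22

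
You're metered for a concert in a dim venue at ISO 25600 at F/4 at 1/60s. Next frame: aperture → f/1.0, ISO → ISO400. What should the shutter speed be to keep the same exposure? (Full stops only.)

1/15s

Aperture: f/4 → f/2.8 → f/2 → f/1.4 → f/1.0 — 4 stops opened up (brighter).
ISO: 25600 → 12800 → 6400 → 3200 → 1600 → 800 → 400 — 6 stops dropped (darker).
Net change so far: 2 stops darker. Offset with the shutter speed: 1/60 → 1/30 → 1/15.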